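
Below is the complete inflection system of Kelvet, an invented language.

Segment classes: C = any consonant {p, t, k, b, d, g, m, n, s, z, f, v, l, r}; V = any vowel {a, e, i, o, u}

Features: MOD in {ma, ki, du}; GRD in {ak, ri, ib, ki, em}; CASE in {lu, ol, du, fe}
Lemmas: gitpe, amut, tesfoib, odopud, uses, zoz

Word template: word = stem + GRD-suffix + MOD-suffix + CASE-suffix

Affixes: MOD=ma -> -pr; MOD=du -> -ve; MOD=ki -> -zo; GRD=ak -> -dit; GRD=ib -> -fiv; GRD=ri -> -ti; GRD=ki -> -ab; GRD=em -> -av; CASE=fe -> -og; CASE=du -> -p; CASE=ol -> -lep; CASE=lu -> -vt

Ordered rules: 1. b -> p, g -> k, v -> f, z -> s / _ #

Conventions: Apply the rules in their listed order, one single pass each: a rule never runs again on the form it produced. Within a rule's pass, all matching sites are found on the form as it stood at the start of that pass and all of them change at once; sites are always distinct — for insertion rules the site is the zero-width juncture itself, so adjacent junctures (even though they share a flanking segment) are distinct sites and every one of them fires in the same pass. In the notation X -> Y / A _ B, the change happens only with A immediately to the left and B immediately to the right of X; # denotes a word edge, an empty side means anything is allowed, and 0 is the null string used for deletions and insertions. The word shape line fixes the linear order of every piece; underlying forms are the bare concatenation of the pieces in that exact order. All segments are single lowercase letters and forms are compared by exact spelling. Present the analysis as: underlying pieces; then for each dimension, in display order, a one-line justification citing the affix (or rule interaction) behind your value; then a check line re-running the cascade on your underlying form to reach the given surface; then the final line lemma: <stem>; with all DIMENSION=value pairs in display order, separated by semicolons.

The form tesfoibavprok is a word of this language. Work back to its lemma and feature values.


underlying: tesfoib-av-pr-og
MOD=ma - signalled by the affix -pr
GRD=em - signalled by the affix -av
CASE=fe - signalled by the affix -og
check: tesfoibavprog -> tesfoibavprok
lemma: tesfoib; MOD=ma; GRD=em; CASE=fe


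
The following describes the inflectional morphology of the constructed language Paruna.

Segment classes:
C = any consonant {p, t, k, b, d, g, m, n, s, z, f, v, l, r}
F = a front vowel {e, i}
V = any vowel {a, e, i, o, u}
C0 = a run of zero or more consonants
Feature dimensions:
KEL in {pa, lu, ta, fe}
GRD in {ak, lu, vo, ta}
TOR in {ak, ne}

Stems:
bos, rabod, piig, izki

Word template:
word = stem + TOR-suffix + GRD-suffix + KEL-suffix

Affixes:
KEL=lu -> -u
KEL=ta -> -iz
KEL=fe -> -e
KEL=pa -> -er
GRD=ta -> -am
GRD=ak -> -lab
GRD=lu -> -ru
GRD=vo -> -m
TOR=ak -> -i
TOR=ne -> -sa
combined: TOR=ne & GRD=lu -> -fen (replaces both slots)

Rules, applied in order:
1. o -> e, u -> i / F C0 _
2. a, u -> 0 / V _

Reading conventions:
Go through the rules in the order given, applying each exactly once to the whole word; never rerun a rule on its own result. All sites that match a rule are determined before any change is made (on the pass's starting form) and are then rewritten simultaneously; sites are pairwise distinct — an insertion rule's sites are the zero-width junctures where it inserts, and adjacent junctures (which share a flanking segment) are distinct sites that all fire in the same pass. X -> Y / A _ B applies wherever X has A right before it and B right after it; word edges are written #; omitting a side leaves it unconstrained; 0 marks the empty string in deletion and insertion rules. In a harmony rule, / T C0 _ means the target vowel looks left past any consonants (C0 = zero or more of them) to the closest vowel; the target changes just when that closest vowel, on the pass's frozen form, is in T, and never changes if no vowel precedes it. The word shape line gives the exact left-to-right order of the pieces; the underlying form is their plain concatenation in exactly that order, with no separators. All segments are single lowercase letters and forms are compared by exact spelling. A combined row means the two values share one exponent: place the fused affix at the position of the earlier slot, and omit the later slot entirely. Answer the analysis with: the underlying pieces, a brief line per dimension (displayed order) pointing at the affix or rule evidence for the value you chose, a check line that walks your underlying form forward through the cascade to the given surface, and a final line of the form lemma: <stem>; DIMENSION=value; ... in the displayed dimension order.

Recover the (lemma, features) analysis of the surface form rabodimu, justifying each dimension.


underlying: rabod-i-am-u
KEL=lu - signalled by the affix -u
GRD=ta - signalled by the affix -am
TOR=ak - signalled by the affix -i
check: rabodiamu -> rabodiamu -> rabodimu
lemma: rabod; KEL=lu; GRD=ta; TOR=ak


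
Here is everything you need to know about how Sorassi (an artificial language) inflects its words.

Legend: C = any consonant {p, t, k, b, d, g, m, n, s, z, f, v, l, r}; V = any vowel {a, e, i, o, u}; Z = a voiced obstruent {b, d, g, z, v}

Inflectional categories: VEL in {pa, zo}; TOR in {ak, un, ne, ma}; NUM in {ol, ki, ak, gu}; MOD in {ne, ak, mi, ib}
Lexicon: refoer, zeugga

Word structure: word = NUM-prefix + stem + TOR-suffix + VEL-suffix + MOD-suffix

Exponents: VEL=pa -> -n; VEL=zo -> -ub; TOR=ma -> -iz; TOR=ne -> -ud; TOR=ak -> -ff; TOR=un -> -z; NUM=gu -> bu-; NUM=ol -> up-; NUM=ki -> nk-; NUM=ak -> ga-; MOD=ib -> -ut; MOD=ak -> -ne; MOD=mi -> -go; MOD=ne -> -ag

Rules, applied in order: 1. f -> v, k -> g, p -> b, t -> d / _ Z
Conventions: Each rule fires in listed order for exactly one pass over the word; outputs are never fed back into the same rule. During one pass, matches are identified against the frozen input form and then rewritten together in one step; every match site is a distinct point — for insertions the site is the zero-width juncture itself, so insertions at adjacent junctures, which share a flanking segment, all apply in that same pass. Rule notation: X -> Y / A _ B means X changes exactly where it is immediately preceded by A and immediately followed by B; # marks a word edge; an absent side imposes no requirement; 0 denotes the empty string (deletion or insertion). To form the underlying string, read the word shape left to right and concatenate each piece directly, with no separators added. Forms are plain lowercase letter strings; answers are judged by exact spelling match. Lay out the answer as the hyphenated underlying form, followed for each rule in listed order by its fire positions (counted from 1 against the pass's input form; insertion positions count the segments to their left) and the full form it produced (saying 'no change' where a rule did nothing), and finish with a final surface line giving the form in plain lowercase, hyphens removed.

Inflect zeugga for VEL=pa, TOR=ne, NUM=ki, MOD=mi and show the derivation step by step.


underlying: nk-zeugga-ud-n-go
1. f -> v, k -> g, p -> b, t -> d / _ Z: fires at position(s) 2: ngzeuggaudngo
surface: ngzeuggaudngo


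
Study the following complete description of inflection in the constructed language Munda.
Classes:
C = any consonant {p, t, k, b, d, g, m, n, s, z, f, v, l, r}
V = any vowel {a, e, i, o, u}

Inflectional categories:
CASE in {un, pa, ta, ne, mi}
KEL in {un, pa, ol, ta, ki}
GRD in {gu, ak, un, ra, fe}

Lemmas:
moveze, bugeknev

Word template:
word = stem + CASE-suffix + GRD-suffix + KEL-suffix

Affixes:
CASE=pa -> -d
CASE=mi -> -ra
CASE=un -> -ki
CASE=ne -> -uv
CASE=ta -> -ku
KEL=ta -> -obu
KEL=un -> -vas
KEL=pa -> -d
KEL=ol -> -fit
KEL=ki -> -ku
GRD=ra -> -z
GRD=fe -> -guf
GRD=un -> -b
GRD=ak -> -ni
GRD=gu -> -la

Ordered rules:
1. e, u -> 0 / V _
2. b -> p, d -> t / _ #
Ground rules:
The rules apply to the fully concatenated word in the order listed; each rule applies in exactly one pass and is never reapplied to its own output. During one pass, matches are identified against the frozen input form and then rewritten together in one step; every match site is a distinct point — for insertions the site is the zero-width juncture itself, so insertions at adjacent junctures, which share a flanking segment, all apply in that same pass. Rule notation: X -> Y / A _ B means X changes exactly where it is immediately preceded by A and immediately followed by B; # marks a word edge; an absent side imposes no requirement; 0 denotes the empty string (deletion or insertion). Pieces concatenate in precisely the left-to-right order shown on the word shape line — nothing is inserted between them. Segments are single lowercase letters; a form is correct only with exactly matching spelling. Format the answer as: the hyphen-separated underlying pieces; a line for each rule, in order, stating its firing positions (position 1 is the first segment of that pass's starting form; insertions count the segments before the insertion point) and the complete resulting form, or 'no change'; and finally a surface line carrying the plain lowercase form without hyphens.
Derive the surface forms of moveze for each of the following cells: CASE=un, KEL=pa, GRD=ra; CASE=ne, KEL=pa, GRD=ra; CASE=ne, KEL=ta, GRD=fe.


cell CASE=un, KEL=pa, GRD=ra:
underlying: moveze-ki-z-d
1. e, u -> 0 / V _: no change
2. b -> p, d -> t / _ #: fires at position(s) 10: movezekizt
surface: movezekizt

cell CASE=ne, KEL=pa, GRD=ra:
underlying: moveze-uv-z-d
1. e, u -> 0 / V _: fires at position(s) 7: movezevzd
2. b -> p, d -> t / _ #: fires at position(s) 9: movezevzt
surface: movezevzt

cell CASE=ne, KEL=ta, GRD=fe:
underlying: moveze-uv-guf-obu
1. e, u -> 0 / V _: fires at position(s) 7: movezevgufobu
2. b -> p, d -> t / _ #: no change
surface: movezevgufobu


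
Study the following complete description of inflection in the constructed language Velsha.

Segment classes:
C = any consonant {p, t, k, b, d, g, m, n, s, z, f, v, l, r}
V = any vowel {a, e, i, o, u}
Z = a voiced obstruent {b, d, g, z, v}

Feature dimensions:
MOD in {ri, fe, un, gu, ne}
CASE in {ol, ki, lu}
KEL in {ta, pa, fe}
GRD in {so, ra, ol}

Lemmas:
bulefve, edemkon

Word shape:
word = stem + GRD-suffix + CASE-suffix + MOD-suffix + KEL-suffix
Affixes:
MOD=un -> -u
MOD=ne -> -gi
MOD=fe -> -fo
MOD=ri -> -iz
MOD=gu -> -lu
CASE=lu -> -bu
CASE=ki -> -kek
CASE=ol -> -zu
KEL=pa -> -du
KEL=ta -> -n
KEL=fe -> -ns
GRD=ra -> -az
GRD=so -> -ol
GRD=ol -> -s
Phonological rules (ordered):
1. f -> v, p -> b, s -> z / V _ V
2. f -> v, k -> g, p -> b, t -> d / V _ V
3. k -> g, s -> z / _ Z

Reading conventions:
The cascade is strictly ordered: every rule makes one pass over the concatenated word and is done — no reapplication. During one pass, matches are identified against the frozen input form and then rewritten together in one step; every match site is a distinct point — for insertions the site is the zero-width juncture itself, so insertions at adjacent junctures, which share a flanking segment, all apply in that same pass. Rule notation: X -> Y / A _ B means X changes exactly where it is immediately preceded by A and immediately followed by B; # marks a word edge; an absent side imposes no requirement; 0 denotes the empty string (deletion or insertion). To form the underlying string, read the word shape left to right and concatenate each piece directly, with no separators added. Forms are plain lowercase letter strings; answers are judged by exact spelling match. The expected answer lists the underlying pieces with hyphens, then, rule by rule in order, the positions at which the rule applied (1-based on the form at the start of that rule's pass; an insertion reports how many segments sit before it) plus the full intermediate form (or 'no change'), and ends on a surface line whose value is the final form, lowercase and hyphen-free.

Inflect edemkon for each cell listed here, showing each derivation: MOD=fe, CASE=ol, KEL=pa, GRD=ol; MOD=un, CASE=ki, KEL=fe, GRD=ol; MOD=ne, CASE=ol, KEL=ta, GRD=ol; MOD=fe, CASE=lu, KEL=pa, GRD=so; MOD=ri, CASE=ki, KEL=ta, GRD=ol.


cell MOD=fe, CASE=ol, KEL=pa, GRD=ol:
underlying: edemkon-s-zu-fo-du
1. f -> v, p -> b, s -> z / V _ V: fires at position(s) 11: edemkonszuvodu
2. f -> v, k -> g, p -> b, t -> d / V _ V: no change
3. k -> g, s -> z / _ Z: fires at position(s) 8: edemkonzzuvodu
surface: edemkonzzuvodu

cell MOD=un, CASE=ki, KEL=fe, GRD=ol:
underlying: edemkon-s-kek-u-ns
1. f -> v, p -> b, s -> z / V _ V: no change
2. f -> v, k -> g, p -> b, t -> d / V _ V: fires at position(s) 11: edemkonskeguns
3. k -> g, s -> z / _ Z: no change
surface: edemkonskeguns

cell MOD=ne, CASE=ol, KEL=ta, GRD=ol:
underlying: edemkon-s-zu-gi-n
1. f -> v, p -> b, s -> z / V _ V: no change
2. f -> v, k -> g, p -> b, t -> d / V _ V: no change
3. k -> g, s -> z / _ Z: fires at position(s) 8: edemkonzzugin
surface: edemkonzzugin

cell MOD=fe, CASE=lu, KEL=pa, GRD=so:
underlying: edemkon-ol-bu-fo-du
1. f -> v, p -> b, s -> z / V _ V: fires at position(s) 12: edemkonolbuvodu
2. f -> v, k -> g, p -> b, t -> d / V _ V: no change
3. k -> g, s -> z / _ Z: no change
surface: edemkonolbuvodu

cell MOD=ri, CASE=ki, KEL=ta, GRD=ol:
underlying: edemkon-s-kek-iz-n
1. f -> v, p -> b, s -> z / V _ V: no change
2. f -> v, k -> g, p -> b, t -> d / V _ V: fires at position(s) 11: edemkonskegizn
3. k -> g, s -> z / _ Z: no change
surface: edemkonskegizn


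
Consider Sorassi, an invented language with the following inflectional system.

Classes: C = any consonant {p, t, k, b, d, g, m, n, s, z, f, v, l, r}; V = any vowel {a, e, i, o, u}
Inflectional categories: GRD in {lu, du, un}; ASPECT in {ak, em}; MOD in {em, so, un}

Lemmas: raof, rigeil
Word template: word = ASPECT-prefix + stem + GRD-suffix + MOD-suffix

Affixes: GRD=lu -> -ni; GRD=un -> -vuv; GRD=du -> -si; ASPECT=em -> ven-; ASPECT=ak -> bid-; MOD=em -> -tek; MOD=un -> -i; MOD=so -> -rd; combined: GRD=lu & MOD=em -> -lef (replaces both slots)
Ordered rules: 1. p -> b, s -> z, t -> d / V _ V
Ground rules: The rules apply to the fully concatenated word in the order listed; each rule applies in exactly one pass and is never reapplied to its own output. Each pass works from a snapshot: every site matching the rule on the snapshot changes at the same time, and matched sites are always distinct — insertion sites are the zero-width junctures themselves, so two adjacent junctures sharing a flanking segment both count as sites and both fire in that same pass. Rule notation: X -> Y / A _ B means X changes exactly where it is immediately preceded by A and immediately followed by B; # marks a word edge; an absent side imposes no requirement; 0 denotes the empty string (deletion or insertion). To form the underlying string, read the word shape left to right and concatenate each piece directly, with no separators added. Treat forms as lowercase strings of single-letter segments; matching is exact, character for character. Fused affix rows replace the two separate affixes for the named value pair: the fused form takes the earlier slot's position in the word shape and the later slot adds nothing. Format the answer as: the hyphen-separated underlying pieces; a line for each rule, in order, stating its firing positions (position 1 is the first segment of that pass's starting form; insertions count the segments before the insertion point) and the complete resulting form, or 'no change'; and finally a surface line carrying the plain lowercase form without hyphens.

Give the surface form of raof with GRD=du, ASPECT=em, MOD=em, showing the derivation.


underlying: ven-raof-si-tek
1. p -> b, s -> z, t -> d / V _ V: fires at position(s) 10: venraofsidek
surface: venraofsidek


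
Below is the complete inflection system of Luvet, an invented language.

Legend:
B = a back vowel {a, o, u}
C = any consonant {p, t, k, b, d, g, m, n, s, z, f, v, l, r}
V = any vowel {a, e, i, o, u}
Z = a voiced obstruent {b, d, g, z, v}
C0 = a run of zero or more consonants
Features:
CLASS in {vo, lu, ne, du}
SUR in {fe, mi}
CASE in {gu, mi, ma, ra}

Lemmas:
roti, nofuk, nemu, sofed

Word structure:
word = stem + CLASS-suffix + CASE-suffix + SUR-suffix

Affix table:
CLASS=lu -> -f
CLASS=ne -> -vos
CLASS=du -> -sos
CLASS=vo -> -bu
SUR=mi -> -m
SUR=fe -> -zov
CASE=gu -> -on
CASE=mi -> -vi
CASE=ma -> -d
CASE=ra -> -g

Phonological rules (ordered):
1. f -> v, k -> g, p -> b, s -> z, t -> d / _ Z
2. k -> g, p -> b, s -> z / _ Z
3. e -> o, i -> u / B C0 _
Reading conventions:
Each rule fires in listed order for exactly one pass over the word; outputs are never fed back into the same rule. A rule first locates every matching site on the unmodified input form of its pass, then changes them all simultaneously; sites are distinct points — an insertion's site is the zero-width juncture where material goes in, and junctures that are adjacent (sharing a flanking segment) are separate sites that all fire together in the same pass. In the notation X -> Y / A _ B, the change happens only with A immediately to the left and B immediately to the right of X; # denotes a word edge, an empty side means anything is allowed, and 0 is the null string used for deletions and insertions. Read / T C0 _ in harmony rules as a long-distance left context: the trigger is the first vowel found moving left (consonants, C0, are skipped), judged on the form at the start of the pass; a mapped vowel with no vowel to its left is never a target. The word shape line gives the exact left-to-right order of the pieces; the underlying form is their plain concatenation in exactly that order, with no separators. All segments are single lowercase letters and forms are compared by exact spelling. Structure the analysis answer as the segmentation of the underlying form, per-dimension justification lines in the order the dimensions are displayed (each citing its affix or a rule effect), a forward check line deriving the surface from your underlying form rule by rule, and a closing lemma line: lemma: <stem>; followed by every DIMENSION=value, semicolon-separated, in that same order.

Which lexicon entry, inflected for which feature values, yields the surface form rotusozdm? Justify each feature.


underlying: roti-sos-d-m
CLASS=du - signalled by the affix -sos
SUR=mi - signalled by the affix -m
CASE=ma - signalled by the affix -d
check: rotisosdm -> rotisozdm -> rotisozdm -> rotusozdm
lemma: roti; CLASS=du; SUR=mi; CASE=ma


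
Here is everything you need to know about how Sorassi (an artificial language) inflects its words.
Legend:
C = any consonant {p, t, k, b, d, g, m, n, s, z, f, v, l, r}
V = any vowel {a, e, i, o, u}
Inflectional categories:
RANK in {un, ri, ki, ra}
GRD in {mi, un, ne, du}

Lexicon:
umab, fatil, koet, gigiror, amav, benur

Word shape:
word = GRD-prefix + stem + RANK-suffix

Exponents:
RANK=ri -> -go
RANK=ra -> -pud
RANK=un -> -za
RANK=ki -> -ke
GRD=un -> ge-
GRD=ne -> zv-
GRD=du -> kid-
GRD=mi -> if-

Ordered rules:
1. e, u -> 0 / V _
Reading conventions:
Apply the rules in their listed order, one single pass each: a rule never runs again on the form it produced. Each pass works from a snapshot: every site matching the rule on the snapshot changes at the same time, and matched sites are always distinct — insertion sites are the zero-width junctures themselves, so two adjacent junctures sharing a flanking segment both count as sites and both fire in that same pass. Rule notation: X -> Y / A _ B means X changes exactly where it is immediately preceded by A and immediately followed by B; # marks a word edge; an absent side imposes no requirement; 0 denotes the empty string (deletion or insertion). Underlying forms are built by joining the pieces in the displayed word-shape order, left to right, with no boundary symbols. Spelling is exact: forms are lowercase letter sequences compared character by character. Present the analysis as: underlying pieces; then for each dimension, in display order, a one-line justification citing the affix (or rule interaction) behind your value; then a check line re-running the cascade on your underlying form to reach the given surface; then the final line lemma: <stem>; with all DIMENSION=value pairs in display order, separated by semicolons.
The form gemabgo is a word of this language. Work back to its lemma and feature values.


underlying: ge-umab-go
RANK=ri - signalled by the affix -go
GRD=un - signalled by the affix ge-
check: geumabgo -> gemabgo
lemma: umab; RANK=ri; GRD=un


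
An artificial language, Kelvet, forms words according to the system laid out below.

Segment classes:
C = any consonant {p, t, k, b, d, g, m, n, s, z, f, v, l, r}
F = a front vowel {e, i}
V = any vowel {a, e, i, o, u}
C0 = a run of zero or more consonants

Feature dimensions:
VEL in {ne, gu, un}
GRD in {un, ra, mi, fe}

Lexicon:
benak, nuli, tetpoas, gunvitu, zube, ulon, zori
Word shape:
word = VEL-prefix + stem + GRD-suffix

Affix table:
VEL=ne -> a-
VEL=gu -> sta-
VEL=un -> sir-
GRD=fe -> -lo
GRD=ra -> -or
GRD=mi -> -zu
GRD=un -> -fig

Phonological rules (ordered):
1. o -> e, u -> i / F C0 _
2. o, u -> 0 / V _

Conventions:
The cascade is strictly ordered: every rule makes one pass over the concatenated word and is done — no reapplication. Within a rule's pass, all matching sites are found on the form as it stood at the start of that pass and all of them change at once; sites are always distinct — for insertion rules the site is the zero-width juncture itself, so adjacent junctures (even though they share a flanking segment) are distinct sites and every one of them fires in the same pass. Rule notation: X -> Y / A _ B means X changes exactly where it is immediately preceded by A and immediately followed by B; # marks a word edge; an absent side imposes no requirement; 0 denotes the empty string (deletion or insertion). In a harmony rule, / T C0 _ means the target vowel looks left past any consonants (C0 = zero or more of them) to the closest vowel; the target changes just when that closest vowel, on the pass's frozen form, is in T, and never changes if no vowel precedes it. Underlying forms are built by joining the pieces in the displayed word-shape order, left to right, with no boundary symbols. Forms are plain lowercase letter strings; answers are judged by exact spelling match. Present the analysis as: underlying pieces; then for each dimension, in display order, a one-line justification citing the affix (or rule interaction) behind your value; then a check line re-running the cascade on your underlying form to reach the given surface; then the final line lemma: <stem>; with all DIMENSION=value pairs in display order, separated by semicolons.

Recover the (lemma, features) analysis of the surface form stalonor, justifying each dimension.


underlying: sta-ulon-or
VEL=gu - signalled by the affix sta-
GRD=ra - signalled by the affix -or
check: staulonor -> staulonor -> stalonor
lemma: ulon; VEL=gu; GRD=ra


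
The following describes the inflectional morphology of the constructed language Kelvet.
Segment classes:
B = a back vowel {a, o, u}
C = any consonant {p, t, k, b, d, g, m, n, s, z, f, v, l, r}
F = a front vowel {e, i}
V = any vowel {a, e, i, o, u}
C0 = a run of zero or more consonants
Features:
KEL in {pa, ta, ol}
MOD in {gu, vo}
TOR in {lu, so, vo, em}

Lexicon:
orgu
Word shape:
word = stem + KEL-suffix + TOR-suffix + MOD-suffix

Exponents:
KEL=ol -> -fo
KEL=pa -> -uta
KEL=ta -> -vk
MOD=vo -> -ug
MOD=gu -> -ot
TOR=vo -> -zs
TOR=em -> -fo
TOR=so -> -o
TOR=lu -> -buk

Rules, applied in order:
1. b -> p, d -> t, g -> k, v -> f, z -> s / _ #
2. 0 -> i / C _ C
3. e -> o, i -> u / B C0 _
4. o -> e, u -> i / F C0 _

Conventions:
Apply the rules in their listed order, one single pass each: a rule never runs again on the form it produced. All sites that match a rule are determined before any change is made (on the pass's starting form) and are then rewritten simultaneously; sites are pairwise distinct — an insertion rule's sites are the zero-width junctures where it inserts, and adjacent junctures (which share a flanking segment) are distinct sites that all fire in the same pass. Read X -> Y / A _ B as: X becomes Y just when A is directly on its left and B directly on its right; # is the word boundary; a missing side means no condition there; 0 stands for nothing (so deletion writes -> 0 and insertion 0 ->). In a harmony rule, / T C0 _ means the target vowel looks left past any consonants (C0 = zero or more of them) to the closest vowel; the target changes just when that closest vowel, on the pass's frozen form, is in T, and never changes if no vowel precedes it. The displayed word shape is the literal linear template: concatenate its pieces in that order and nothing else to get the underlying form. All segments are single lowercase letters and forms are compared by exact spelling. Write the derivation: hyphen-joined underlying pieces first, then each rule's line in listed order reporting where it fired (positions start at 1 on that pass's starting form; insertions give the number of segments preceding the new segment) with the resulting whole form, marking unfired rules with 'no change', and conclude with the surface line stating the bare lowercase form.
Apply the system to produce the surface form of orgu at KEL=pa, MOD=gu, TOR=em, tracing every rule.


underlying: orgu-uta-fo-ot
1. b -> p, d -> t, g -> k, v -> f, z -> s / _ #: no change
2. 0 -> i / C _ C: inserts after position(s) 2: origuutafoot
3. e -> o, i -> u / B C0 _: fires at position(s) 3: oruguutafoot
4. o -> e, u -> i / F C0 _: no change
surface: oruguutafoot


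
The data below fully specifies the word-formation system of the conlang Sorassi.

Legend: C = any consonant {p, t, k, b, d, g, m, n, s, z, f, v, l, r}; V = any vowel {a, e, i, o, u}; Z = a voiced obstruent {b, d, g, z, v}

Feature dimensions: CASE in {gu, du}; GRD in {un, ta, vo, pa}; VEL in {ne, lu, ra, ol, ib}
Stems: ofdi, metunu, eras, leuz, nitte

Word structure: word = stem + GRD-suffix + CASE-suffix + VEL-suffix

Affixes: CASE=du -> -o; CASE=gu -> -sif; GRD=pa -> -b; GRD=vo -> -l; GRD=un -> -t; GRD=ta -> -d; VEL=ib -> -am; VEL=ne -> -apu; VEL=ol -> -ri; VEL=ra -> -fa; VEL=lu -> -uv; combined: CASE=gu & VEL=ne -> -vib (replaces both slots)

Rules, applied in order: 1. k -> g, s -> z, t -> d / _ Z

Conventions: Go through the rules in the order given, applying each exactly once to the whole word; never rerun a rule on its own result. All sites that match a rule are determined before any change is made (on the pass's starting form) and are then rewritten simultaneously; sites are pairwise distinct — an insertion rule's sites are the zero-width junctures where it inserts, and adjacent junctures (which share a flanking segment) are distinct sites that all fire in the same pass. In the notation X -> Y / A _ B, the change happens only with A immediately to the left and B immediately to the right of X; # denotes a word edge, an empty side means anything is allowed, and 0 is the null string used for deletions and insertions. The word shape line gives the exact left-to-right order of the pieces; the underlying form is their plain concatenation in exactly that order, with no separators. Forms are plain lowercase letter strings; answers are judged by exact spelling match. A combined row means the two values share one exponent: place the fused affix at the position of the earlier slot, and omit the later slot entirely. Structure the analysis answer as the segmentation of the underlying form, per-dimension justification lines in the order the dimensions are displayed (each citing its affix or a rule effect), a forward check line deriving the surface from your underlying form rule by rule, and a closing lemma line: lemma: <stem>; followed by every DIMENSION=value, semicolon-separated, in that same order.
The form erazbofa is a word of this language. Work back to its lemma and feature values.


underlying: eras-b-o-fa
CASE=du - signalled by the affix -o
GRD=pa - signalled by the affix -b
VEL=ra - signalled by the affix -fa
check: erasbofa -> erazbofa
lemma: eras; CASE=du; GRD=pa; VEL=ra


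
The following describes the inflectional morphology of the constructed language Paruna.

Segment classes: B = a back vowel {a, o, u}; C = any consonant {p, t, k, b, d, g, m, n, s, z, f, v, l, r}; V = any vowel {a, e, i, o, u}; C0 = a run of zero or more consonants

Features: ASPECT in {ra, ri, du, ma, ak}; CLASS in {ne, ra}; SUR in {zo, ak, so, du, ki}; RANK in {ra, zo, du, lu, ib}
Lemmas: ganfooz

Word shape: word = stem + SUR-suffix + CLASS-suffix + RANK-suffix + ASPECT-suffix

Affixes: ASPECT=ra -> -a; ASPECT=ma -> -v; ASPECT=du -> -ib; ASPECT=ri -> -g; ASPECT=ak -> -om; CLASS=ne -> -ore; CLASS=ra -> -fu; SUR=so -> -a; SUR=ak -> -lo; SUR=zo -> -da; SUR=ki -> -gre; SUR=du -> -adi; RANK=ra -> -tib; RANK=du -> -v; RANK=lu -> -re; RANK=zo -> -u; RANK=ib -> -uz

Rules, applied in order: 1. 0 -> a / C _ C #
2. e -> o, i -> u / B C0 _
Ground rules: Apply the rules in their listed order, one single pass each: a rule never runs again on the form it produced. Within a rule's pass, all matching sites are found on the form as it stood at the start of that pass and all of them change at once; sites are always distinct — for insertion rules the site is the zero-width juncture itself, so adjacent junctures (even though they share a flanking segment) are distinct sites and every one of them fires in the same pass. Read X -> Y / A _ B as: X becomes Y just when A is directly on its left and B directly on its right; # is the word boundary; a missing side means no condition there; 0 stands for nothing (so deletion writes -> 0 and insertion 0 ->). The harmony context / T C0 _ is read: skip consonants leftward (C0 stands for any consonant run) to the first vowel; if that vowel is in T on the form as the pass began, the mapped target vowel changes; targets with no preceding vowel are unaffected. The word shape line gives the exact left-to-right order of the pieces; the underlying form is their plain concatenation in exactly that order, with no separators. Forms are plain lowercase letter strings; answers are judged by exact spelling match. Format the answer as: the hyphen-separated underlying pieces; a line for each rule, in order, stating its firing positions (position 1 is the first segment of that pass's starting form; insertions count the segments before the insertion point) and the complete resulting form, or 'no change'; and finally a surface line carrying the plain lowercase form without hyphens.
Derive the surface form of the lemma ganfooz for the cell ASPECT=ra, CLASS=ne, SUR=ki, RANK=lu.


underlying: ganfooz-gre-ore-re-a
1. 0 -> a / C _ C #: no change
2. e -> o, i -> u / B C0 _: fires at position(s) 10, 13: ganfoozgroororea
surface: ganfoozgroororea


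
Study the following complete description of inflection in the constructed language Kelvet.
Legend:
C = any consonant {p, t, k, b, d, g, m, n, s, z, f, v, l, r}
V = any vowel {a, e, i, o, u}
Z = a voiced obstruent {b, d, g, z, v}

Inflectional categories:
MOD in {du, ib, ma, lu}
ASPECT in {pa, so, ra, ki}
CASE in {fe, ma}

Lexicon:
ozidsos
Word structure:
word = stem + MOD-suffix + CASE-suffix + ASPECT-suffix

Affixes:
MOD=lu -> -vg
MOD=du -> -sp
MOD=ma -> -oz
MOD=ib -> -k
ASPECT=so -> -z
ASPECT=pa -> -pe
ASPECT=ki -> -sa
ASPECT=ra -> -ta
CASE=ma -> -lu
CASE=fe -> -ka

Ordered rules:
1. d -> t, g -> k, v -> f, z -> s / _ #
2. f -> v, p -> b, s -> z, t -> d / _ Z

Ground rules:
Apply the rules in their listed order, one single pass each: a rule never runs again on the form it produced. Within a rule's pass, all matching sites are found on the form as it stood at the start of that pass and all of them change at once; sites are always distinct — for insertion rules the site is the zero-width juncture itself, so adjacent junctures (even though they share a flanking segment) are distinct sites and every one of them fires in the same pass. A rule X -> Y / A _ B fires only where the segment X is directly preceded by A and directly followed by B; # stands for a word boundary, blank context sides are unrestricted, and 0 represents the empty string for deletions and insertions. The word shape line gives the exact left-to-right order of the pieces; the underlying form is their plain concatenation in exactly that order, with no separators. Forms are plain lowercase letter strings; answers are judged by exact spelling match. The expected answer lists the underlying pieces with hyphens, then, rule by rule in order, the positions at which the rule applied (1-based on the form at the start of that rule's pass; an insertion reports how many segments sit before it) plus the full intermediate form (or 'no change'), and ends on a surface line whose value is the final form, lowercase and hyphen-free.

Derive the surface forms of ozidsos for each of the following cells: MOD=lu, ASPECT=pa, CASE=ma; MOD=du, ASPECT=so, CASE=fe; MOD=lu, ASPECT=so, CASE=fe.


cell MOD=lu, ASPECT=pa, CASE=ma:
underlying: ozidsos-vg-lu-pe
1. d -> t, g -> k, v -> f, z -> s / _ #: no change
2. f -> v, p -> b, s -> z, t -> d / _ Z: fires at position(s) 7: ozidsozvglupe
surface: ozidsozvglupe

cell MOD=du, ASPECT=so, CASE=fe:
underlying: ozidsos-sp-ka-z
1. d -> t, g -> k, v -> f, z -> s / _ #: fires at position(s) 12: ozidsosspkas
2. f -> v, p -> b, s -> z, t -> d / _ Z: no change
surface: ozidsosspkas

cell MOD=lu, ASPECT=so, CASE=fe:
underlying: ozidsos-vg-ka-z
1. d -> t, g -> k, v -> f, z -> s / _ #: fires at position(s) 12: ozidsosvgkas
2. f -> v, p -> b, s -> z, t -> d / _ Z: fires at position(s) 7: ozidsozvgkas
surface: ozidsozvgkas


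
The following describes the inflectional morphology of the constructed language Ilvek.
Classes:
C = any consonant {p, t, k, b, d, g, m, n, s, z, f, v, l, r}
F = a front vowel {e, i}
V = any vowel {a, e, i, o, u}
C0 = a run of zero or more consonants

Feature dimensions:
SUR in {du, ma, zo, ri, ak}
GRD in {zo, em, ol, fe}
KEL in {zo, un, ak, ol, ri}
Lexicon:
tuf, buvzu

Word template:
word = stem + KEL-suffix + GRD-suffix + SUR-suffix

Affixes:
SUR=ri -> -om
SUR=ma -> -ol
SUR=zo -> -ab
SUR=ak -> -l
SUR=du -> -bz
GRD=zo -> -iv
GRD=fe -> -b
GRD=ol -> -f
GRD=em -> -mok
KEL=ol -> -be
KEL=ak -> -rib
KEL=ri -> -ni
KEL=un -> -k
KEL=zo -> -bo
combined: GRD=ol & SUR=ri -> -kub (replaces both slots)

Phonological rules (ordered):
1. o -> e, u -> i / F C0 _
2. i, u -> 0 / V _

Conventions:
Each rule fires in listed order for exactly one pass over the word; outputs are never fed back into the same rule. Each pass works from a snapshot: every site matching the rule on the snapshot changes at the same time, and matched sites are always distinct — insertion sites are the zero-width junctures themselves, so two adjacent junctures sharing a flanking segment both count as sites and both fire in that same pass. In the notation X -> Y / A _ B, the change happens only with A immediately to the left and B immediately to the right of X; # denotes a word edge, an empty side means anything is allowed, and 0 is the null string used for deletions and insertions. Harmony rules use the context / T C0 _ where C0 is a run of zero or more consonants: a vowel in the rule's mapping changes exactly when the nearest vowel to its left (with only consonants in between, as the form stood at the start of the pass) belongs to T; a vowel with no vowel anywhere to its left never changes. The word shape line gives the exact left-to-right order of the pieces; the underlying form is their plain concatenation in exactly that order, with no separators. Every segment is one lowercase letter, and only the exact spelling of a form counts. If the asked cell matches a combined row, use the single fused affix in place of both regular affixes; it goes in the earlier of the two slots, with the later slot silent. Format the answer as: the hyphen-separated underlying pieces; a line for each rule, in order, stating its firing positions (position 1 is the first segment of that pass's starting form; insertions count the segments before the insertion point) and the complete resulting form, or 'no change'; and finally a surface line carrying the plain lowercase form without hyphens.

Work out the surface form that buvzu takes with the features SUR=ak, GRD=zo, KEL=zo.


underlying: buvzu-bo-iv-l
1. o -> e, u -> i / F C0 _: no change
2. i, u -> 0 / V _: fires at position(s) 8: buvzubovl
surface: buvzubovl


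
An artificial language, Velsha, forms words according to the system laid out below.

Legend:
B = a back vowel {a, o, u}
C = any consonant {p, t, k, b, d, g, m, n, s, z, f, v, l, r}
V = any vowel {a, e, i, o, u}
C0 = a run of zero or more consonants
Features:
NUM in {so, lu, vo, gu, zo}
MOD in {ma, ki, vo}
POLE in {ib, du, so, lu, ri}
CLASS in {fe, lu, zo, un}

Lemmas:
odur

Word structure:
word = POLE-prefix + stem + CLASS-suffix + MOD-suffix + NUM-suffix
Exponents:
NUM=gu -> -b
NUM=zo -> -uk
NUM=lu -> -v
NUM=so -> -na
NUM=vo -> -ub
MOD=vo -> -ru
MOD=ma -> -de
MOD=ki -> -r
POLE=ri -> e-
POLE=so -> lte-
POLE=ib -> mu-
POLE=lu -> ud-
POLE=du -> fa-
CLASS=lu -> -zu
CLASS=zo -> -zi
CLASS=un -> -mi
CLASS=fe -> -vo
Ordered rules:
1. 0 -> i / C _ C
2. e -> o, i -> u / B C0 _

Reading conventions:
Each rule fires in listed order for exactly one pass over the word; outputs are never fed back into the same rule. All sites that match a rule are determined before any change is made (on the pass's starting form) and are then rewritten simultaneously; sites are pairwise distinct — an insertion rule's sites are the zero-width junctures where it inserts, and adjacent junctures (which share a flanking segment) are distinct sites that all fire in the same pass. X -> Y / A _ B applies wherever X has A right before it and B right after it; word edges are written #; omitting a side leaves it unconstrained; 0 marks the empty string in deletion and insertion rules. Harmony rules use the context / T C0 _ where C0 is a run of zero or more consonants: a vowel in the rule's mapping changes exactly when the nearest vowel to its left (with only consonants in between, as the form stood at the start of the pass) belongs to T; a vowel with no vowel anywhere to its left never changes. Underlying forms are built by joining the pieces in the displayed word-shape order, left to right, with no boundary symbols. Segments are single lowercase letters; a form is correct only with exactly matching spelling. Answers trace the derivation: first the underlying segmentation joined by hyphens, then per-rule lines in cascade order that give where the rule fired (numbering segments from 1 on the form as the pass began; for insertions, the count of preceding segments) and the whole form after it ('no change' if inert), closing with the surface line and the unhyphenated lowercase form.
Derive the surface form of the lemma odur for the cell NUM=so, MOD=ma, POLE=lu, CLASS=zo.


underlying: ud-odur-zi-de-na
1. 0 -> i / C _ C: inserts after position(s) 6: udodurizidena
2. e -> o, i -> u / B C0 _: fires at position(s) 7: udoduruzidena
surface: udoduruzidena


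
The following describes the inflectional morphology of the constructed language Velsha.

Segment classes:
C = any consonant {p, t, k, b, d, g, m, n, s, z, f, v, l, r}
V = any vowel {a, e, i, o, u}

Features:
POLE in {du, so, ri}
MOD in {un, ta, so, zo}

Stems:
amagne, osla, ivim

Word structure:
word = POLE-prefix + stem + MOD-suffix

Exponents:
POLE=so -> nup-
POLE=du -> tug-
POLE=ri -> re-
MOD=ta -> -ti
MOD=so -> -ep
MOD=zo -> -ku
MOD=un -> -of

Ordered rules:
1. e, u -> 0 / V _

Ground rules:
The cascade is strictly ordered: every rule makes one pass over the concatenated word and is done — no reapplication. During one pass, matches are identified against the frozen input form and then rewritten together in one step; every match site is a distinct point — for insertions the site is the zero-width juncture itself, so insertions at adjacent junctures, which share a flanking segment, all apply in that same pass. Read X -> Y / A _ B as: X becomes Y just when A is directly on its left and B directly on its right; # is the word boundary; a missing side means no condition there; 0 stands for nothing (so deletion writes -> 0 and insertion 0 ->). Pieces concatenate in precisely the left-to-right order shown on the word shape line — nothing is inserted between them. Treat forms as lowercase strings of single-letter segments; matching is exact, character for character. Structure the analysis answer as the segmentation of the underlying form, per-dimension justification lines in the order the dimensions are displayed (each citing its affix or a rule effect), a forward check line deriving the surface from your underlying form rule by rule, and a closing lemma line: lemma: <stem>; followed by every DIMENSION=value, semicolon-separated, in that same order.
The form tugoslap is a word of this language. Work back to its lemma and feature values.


underlying: tug-osla-ep
POLE=du - signalled by the affix tug-
MOD=so - signalled by the affix -ep
check: tugoslaep -> tugoslap
lemma: osla; POLE=du; MOD=so
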